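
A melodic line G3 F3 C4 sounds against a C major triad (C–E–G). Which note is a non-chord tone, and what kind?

F3 is an escape tone.

The harmony at that moment is C major triad (C, E, G); F3 is not a chord tone.
It is approached by step down from G3 and left by leap up to C4.
Step in, leap out — an escape tone.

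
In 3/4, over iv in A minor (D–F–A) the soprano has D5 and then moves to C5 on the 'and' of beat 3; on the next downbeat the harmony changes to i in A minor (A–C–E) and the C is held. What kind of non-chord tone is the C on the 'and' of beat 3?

Anticipation.

The harmony at that moment is D minor triad (D, F, A); C5 is not a chord tone.
It is approached by step down from D5 and then sustained as the same pitch into the next harmony.
Arriving early and becoming a chord tone when the harmony changes — an anticipation.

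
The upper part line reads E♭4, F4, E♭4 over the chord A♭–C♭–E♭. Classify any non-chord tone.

F4 is a neighbor tone.

The harmony at that moment is A♭ minor triad (A♭, C♭, E♭); F4 is not a chord tone.
It is approached by step up from E♭4 and left by step down to E♭4.
Step away and step back to the same note — a neighbor tone (upper neighbor).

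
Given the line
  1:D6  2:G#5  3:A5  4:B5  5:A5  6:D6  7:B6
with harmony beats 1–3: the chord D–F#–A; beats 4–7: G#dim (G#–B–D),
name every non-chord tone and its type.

G#5 (beat 2) — appoggiatura; A5 (beat 5) — escape tone.

The harmony at that moment is D major triad (D, F#, A); G#5 is not a chord tone.
It is approached by leap down from D6 and left by step up to A5.
Leap in, step out — an appoggiatura.
The harmony at that moment is G# diminished triad (G#, B, D); A5 is not a chord tone.
It is approached by step down from B5 and left by leap up to D6.
Step in, leap out — an escape tone.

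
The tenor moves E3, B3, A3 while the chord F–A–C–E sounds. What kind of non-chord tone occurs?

B3 is an appoggiatura.

The harmony at that moment is F major seventh chord (F, A, C, E); B3 is not a chord tone.
It is approached by leap up from E3 and left by step down to A3.
Leap in, step out — an appoggiatura.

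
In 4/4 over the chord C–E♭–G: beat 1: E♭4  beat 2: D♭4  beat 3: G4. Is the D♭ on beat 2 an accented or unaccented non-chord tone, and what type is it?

Unaccented escape tone.

The harmony at that moment is C minor triad (C, E♭, G); D♭4 is not a chord tone.
It is approached by step down from E♭4 and left by leap up to G4.
Step in, leap out — an escape tone.
It falls on a weak beat, so it is unaccented.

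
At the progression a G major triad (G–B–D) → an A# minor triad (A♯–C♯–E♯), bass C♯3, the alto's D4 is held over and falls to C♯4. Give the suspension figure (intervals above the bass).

At the second chord the bass is C♯3. The suspended D4 lies a ninth above the bass; after resolving down by step to C♯4, the interval above the bass becomes an octave.
Suspension figures are named by those two intervals: 9–8.

9–8 suspension.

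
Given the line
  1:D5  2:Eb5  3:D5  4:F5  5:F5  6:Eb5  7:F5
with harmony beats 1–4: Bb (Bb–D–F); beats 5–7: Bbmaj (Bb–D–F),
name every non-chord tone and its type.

Eb5 (beat 2) — neighbor tone; Eb5 (beat 6) — neighbor tone.

The harmony at that moment is Bb major triad (Bb, D, F); Eb5 is not a chord tone.
It is approached by step up from D5 and left by step down to D5.
Step away and step back to the same note — a neighbor tone (upper neighbor).
The harmony at that moment is Bb major triad (Bb, D, F); Eb5 is not a chord tone.
It is approached by step down from F5 and left by step up to F5.
Step away and step back to the same note — a neighbor tone (lower neighbor).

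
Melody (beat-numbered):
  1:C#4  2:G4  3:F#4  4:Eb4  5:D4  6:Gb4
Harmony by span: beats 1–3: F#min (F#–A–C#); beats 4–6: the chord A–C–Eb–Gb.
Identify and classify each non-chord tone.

G4 (beat 2) — appoggiatura; D4 (beat 5) — escape tone.

The harmony at that moment is F# minor triad (F#, A, C#); G4 is not a chord tone.
It is approached by leap up from C#4 and left by step down to F#4.
Leap in, step out — an appoggiatura.
The harmony at that moment is A diminished seventh chord (A, C, Eb, Gb); D4 is not a chord tone.
It is approached by step down from Eb4 and left by leap up to Gb4.
Step in, leap out — an escape tone.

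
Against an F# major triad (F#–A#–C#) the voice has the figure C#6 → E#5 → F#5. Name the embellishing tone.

E#5 is an appoggiatura.

The harmony at that moment is F# major triad (F#, A#, C#); E#5 is not a chord tone.
It is approached by leap down from C#6 and left by step up to F#5.
Leap in, step out — an appoggiatura.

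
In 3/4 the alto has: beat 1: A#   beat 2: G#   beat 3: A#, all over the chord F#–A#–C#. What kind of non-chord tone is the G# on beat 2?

Lower neighbor tone.

The harmony at that moment is F# major triad (F#, A#, C#); G# is not a chord tone.
It is approached by step down from A# and left by step up to A#.
Step away and step back to the same note — a neighbor tone (lower neighbor).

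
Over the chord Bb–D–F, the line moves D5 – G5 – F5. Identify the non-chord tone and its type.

The harmony at that moment is Bb major triad (Bb, D, F); G5 is not a chord tone.
It is approached by leap up from D5 and left by step down to F5.
Leap in, step out — an appoggiatura.

G5 is an appoggiatura.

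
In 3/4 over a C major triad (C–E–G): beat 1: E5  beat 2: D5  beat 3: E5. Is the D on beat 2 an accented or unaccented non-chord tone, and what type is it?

Unaccented neighbor tone.

The harmony at that moment is C major triad (C, E, G); D5 is not a chord tone.
It is approached by step down from E5 and left by step up to E5.
Step away and step back to the same note — a neighbor tone (lower neighbor).
It falls on a weak beat, so it is unaccented.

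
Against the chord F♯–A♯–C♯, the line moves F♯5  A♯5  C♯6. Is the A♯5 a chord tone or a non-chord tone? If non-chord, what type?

F# major triad contains F♯, A♯, C♯; A♯ is the third, so it is a chord tone.

Chord tone (the third of F# major triad).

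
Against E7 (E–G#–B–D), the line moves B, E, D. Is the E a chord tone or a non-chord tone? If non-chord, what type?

Chord tone (the root of E dominant seventh chord).

E dominant seventh chord contains E, G#, B, D; E is the root, so it is a chord tone.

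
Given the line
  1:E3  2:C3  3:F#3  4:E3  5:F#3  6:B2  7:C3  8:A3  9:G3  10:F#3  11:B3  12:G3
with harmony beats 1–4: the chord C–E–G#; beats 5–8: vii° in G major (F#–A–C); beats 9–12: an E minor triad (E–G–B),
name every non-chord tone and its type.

The harmony at that moment is C augmented triad (C, E, G#); F#3 is not a chord tone.
It is approached by leap up from C3 and left by step down to E3.
Leap in, step out — an appoggiatura.
The harmony at that moment is F# diminished triad (F#, A, C); B2 is not a chord tone.
It is approached by leap down from F#3 and left by step up to C3.
Leap in, step out — an appoggiatura.
The harmony at that moment is E minor triad (E, G, B); F#3 is not a chord tone.
It is approached by step down from G3 and left by leap up to B3.
Step in, leap out — an escape tone.

F#3 (beat 3) — appoggiatura; B2 (beat 6) — appoggiatura; F#3 (beat 10) — escape tone.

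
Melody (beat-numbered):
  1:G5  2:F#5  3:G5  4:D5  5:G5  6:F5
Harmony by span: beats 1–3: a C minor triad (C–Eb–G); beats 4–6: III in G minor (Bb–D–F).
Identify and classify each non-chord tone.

F#5 (beat 2) — neighbor tone; G5 (beat 5) — appoggiatura.

The harmony at that moment is C minor triad (C, Eb, G); F#5 is not a chord tone.
It is approached by step down from G5 and left by step up to G5.
Step away and step back to the same note — a neighbor tone (lower neighbor).
The harmony at that moment is Bb major triad (Bb, D, F); G5 is not a chord tone.
It is approached by leap up from D5 and left by step down to F5.
Leap in, step out — an appoggiatura.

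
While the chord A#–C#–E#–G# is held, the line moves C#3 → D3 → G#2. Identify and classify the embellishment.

D3 is an escape tone.

The harmony at that moment is A# minor seventh chord (A#, C#, E#, G#); D3 is not a chord tone.
It is approached by step up from C#3 and left by leap down to G#2.
Step in, leap out — an escape tone.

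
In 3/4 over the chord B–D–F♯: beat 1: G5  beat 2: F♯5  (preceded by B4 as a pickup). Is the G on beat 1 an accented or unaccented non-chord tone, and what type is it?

The harmony at that moment is B minor triad (B, D, F♯); G5 is not a chord tone.
It is approached by leap up from B4 and left by step down to F♯5.
Leap in, step out — an appoggiatura.
It falls on the downbeat, so it is accented.

Accented appoggiatura.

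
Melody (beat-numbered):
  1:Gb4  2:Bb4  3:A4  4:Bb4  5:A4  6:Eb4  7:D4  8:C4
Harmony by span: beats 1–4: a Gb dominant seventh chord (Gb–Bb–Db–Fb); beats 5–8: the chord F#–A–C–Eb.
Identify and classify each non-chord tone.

The harmony at that moment is Gb dominant seventh chord (Gb, Bb, Db, Fb); A4 is not a chord tone.
It is approached by step down from Bb4 and left by step up to Bb4.
Step away and step back to the same note — a neighbor tone (lower neighbor).
The harmony at that moment is F# diminished seventh chord (F#, A, C, Eb); D4 is not a chord tone.
It is approached by step down from Eb4 and left by step down to C4.
Step in, step out in the same direction — a passing tone.

A4 (beat 3) — neighbor tone; D4 (beat 7) — passing tone.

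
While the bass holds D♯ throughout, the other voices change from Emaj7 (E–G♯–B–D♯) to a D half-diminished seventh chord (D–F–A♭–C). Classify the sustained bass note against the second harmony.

The harmony at that moment is D half-diminished seventh chord (D, F, A♭, C); D♯ is not a chord tone.
It is held over (the same pitch as the preceding D♯) and then sustained as the same pitch into the next harmony.
Sustained through a change of harmony — a pedal tone.

Pedal tone (pedal point).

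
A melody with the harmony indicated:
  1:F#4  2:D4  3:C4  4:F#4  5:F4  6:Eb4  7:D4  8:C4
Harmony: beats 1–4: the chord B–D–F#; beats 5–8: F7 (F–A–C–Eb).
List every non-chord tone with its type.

C4 (beat 3) — escape tone; D4 (beat 7) — passing tone.

The harmony at that moment is B minor triad (B, D, F#); C4 is not a chord tone.
It is approached by step down from D4 and left by leap up to F#4.
Step in, leap out — an escape tone.
The harmony at that moment is F dominant seventh chord (F, A, C, Eb); D4 is not a chord tone.
It is approached by step down from Eb4 and left by step down to C4.
Step in, step out in the same direction — a passing tone.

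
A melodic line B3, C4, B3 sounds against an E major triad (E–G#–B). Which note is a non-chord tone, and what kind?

C4 is a neighbor tone.

The harmony at that moment is E major triad (E, G#, B); C4 is not a chord tone.
It is approached by step up from B3 and left by step down to B3.
Step away and step back to the same note — a neighbor tone (upper neighbor).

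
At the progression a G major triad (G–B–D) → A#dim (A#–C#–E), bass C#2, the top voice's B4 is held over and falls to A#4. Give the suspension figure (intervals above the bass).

At the second chord the bass is C#2. The suspended B4 lies a seventh above the bass; after resolving down by step to A#4, the interval above the bass becomes a sixth.
Suspension figures are named by those two intervals: 7–6.

7–6 suspension.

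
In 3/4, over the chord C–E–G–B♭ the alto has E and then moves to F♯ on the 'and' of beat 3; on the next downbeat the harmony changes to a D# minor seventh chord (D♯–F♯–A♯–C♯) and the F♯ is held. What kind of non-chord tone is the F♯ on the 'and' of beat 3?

Anticipation.

The harmony at that moment is C dominant seventh chord (C, E, G, B♭); F♯ is not a chord tone.
It is approached by step up from E and then sustained as the same pitch into the next harmony.
Arriving early and becoming a chord tone when the harmony changes — an anticipation.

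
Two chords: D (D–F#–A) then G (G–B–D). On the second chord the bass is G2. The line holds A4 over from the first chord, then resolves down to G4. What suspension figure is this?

At the second chord the bass is G2. The suspended A4 lies a ninth above the bass; after resolving down by step to G4, the interval above the bass becomes an octave.
Suspension figures are named by those two intervals: 9–8.

9–8 suspension.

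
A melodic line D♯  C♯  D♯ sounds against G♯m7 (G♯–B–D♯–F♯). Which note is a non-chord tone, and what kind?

C♯ is a neighbor tone.

The harmony at that moment is G♯ minor seventh chord (G♯, B, D♯, F♯); C♯ is not a chord tone.
It is approached by step down from D♯ and left by step up to D♯.
Step away and step back to the same note — a neighbor tone (lower neighbor).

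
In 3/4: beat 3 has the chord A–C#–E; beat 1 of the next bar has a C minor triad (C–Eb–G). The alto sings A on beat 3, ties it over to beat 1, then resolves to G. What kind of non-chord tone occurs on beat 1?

Suspension.

The harmony at that moment is C minor triad (C, Eb, G); A is not a chord tone.
It is held over (the same pitch as the preceding A) and left by step down to G.
Held over from the previous chord and resolving down by step — a suspension.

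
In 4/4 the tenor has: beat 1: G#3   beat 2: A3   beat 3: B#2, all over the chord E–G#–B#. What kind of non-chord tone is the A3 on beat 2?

The harmony at that moment is E augmented triad (E, G#, B#); A3 is not a chord tone.
It is approached by step up from G#3 and left by leap down to B#2.
Step in, leap out, on a weak beat — an escape tone.

Escape tone.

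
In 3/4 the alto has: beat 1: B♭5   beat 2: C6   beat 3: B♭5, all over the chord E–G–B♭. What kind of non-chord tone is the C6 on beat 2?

Upper neighbor tone.

The harmony at that moment is E diminished triad (E, G, B♭); C6 is not a chord tone.
It is approached by step up from B♭5 and left by step down to B♭5.
Step away and step back to the same note — a neighbor tone (upper neighbor).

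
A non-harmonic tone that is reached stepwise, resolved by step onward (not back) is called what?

Passing tone.

Approach: by step. Departure: by step, continuing in the same direction.
Stepwise on both sides with no change of direction means the note fills in the space between two different chord tones — a passing tone. (Had it turned back to its starting note it would be a neighbor tone instead.)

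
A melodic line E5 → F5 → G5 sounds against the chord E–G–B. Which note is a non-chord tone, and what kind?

The harmony at that moment is E minor triad (E, G, B); F5 is not a chord tone.
It is approached by step up from E5 and left by step up to G5.
Step in, step out in the same direction — a passing tone.

F5 is a passing tone.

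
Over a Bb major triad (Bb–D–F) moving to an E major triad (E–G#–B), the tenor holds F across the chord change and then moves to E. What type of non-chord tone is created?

The harmony at that moment is E major triad (E, G#, B); F is not a chord tone.
It is held over (the same pitch as the preceding F) and left by step down to E.
Held over from the previous chord and resolving down by step — a suspension.

F is a suspension.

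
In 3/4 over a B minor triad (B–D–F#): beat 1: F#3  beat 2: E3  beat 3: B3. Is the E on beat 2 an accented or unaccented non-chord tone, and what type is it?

Unaccented escape tone.

The harmony at that moment is B minor triad (B, D, F#); E3 is not a chord tone.
It is approached by step down from F#3 and left by leap up to B3.
Step in, leap out — an escape tone.
It falls on a weak beat, so it is unaccented.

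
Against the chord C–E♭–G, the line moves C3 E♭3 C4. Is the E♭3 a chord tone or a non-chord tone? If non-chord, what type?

Chord tone (the third of C minor triad).

C minor triad contains C, E♭, G; E♭ is the third, so it is a chord tone.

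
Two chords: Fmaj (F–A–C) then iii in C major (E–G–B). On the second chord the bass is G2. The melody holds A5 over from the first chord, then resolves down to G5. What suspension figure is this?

9–8 suspension.

At the second chord the bass is G2. The suspended A5 lies a ninth above the bass; after resolving down by step to G5, the interval above the bass becomes an octave.
Suspension figures are named by those two intervals: 9–8.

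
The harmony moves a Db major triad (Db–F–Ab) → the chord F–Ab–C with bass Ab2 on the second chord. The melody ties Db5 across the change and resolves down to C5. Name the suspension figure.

At the second chord the bass is Ab2. The suspended Db5 lies a fourth above the bass; after resolving down by step to C5, the interval above the bass becomes a third.
Suspension figures are named by those two intervals: 4–3.

4–3 suspension.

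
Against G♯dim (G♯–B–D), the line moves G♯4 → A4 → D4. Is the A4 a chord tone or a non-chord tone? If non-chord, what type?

The harmony at that moment is G♯ diminished triad (G♯, B, D); A4 is not a chord tone.
It is approached by step up from G♯4 and left by leap down to D4.
Step in, leap out — an escape tone.

Non-chord tone — an escape tone.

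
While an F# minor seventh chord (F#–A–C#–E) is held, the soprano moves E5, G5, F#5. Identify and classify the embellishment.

The harmony at that moment is F# minor seventh chord (F#, A, C#, E); G5 is not a chord tone.
It is approached by leap up from E5 and left by step down to F#5.
Leap in, step out — an appoggiatura.

G5 is an appoggiatura.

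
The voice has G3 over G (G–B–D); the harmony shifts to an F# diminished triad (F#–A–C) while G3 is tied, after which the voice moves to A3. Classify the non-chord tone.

The harmony at that moment is F# diminished triad (F#, A, C); G3 is not a chord tone.
It is held over (the same pitch as the preceding G3) and left by step up to A3.
Held over from the previous chord and resolving up by step — a retardation.

G3 is a retardation.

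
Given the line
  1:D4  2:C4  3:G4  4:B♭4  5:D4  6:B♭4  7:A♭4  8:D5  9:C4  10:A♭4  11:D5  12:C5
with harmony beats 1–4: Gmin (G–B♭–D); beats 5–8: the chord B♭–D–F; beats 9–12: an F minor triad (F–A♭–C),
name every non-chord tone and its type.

C4 (beat 2) — escape tone; A♭4 (beat 7) — escape tone; D5 (beat 11) — appoggiatura.

The harmony at that moment is G minor triad (G, B♭, D); C4 is not a chord tone.
It is approached by step down from D4 and left by leap up to G4.
Step in, leap out — an escape tone.
The harmony at that moment is B♭ major triad (B♭, D, F); A♭4 is not a chord tone.
It is approached by step down from B♭4 and left by leap up to D5.
Step in, leap out — an escape tone.
The harmony at that moment is F minor triad (F, A♭, C); D5 is not a chord tone.
It is approached by leap up from A♭4 and left by step down to C5.
Leap in, step out — an appoggiatura.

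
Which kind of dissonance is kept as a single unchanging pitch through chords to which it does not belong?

Approach: none. Departure: none — a single pitch is sustained while the chords change around it, passing through harmonies that do not contain it.
No melodic motion at all; the dissonance is created entirely by the moving harmonies against the stationary note — a pedal tone (pedal point).

Pedal tone.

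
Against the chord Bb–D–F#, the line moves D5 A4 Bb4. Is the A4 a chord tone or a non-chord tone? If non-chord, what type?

The harmony at that moment is Bb augmented triad (Bb, D, F#); A4 is not a chord tone.
It is approached by leap down from D5 and left by step up to Bb4.
Leap in, step out — an appoggiatura.

Non-chord tone — an appoggiatura.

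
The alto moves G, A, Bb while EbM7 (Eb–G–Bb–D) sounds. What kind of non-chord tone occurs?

A is a passing tone.

The harmony at that moment is Eb major seventh chord (Eb, G, Bb, D); A is not a chord tone.
It is approached by step up from G and left by step up to Bb.
Step in, step out in the same direction — a passing tone.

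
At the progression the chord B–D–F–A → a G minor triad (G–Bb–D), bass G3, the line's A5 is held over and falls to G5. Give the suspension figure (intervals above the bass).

At the second chord the bass is G3. The suspended A5 lies a ninth above the bass; after resolving down by step to G5, the interval above the bass becomes an octave.
Suspension figures are named by those two intervals: 9–8.

9–8 suspension.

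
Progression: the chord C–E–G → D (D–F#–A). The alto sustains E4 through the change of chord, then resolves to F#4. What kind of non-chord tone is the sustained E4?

The harmony at that moment is D major triad (D, F#, A); E4 is not a chord tone.
It is held over (the same pitch as the preceding E4) and left by step up to F#4.
Held over from the previous chord and resolving up by step — a retardation.

E4 is a retardation.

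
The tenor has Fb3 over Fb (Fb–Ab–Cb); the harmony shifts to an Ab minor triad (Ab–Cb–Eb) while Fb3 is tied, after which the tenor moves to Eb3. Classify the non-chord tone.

The harmony at that moment is Ab minor triad (Ab, Cb, Eb); Fb3 is not a chord tone.
It is held over (the same pitch as the preceding Fb3) and left by step down to Eb3.
Held over from the previous chord and resolving down by step — a suspension.

Fb3 is a suspension.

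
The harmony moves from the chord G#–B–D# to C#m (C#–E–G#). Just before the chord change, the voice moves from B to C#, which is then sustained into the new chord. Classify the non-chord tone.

C# is an anticipation.

The harmony at that moment is G# minor triad (G#, B, D#); C# is not a chord tone.
It is approached by step up from B and then sustained as the same pitch into the next harmony.
Arriving early and becoming a chord tone when the harmony changes — an anticipation.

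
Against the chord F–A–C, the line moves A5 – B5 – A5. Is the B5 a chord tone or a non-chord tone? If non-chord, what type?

The harmony at that moment is F major triad (F, A, C); B5 is not a chord tone.
It is approached by step up from A5 and left by step down to A5.
Step away and step back to the same note — a neighbor tone (upper neighbor).

Non-chord tone — a neighbor tone.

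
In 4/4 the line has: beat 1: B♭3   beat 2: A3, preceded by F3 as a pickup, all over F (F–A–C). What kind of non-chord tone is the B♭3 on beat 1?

The harmony at that moment is F major triad (F, A, C); B♭3 is not a chord tone.
It is approached by leap up from F3 and left by step down to A3.
Leap in, step out, metrically accented — an appoggiatura.

Appoggiatura.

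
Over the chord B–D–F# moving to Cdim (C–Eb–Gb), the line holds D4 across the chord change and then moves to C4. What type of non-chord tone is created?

D4 is a suspension.

The harmony at that moment is C diminished triad (C, Eb, Gb); D4 is not a chord tone.
It is held over (the same pitch as the preceding D4) and left by step down to C4.
Held over from the previous chord and resolving down by step — a suspension.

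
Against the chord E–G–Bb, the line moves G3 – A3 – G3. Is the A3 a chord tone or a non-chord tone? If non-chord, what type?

Non-chord tone — a neighbor tone.

The harmony at that moment is E diminished triad (E, G, Bb); A3 is not a chord tone.
It is approached by step up from G3 and left by step down to G3.
Step away and step back to the same note — a neighbor tone (upper neighbor).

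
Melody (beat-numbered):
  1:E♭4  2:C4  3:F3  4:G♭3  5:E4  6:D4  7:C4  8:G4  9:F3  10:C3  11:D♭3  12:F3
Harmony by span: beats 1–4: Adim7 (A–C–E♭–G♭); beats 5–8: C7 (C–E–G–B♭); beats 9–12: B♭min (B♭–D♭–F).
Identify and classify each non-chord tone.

The harmony at that moment is A diminished seventh chord (A, C, E♭, G♭); F3 is not a chord tone.
It is approached by leap down from C4 and left by step up to G♭3.
Leap in, step out — an appoggiatura.
The harmony at that moment is C dominant seventh chord (C, E, G, B♭); D4 is not a chord tone.
It is approached by step down from E4 and left by step down to C4.
Step in, step out in the same direction — a passing tone.
The harmony at that moment is B♭ minor triad (B♭, D♭, F); C3 is not a chord tone.
It is approached by leap down from F3 and left by step up to D♭3.
Leap in, step out — an appoggiatura.

F3 (beat 3) — appoggiatura; D4 (beat 6) — passing tone; C3 (beat 10) — appoggiatura.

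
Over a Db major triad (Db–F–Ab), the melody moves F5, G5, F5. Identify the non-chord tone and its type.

The harmony at that moment is Db major triad (Db, F, Ab); G5 is not a chord tone.
It is approached by step up from F5 and left by step down to F5.
Step away and step back to the same note — a neighbor tone (upper neighbor).

G5 is a neighbor tone.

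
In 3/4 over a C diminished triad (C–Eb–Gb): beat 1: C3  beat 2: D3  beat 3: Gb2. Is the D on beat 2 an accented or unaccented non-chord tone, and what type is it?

Unaccented escape tone.

The harmony at that moment is C diminished triad (C, Eb, Gb); D3 is not a chord tone.
It is approached by step up from C3 and left by leap down to Gb2.
Step in, leap out — an escape tone.
It falls on a weak beat, so it is unaccented.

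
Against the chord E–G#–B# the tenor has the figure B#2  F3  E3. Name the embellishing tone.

The harmony at that moment is E augmented triad (E, G#, B#); F3 is not a chord tone.
It is approached by leap up from B#2 and left by step down to E3.
Leap in, step out — an appoggiatura.

F3 is an appoggiatura.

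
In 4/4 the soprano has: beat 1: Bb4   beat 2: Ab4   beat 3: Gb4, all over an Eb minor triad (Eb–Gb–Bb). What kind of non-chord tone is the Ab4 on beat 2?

Passing tone.

The harmony at that moment is Eb minor triad (Eb, Gb, Bb); Ab4 is not a chord tone.
It is approached by step down from Bb4 and left by step down to Gb4.
Step in, step out in the same direction — a passing tone.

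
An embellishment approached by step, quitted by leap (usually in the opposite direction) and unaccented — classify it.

Escape tone.

Approach: by step. Departure: by leap. Metric position: weak.
Step in, leap out, from a weak position — an escape tone (échappée). (It is the mirror image of the appoggiatura, which leaps in and steps out on a strong beat.)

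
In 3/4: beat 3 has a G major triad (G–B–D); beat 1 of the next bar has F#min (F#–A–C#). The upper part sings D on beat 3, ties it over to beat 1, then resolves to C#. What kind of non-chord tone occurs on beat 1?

The harmony at that moment is F# minor triad (F#, A, C#); D is not a chord tone.
It is held over (the same pitch as the preceding D) and left by step down to C#.
Held over from the previous chord and resolving down by step — a suspension.

Suspension.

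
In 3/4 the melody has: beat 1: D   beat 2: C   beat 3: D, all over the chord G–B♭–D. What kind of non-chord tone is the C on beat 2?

Lower neighbor tone.

The harmony at that moment is G minor triad (G, B♭, D); C is not a chord tone.
It is approached by step down from D and left by step up to D.
Step away and step back to the same note — a neighbor tone (lower neighbor).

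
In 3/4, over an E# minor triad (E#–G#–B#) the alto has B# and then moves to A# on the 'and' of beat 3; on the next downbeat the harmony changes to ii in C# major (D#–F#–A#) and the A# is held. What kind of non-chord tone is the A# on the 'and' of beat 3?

The harmony at that moment is E# minor triad (E#, G#, B#); A# is not a chord tone.
It is approached by step down from B# and then sustained as the same pitch into the next harmony.
Arriving early and becoming a chord tone when the harmony changes — an anticipation.

Anticipation.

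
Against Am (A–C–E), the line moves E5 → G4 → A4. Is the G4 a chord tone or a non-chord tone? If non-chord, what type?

Non-chord tone — an appoggiatura.

The harmony at that moment is A minor triad (A, C, E); G4 is not a chord tone.
It is approached by leap down from E5 and left by step up to A4.
Leap in, step out — an appoggiatura.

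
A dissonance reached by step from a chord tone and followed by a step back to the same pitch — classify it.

Approach: by step. Departure: by step in the opposite direction, back to the starting pitch.
Stepwise on both sides but reversing to return to the same chord tone — a neighbor tone. (Had it continued onward in the same direction it would be a passing tone instead.)

Neighbor tone.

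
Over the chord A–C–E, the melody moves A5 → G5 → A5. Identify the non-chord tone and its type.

G5 is a neighbor tone.

The harmony at that moment is A minor triad (A, C, E); G5 is not a chord tone.
It is approached by step down from A5 and left by step up to A5.
Step away and step back to the same note — a neighbor tone (lower neighbor).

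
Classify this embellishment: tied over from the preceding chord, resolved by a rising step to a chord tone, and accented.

Approach: by preparation — the pitch is first a chord tone, then held (tied or repeated) while the harmony changes under it. Departure: up by step. Metric position: strong.
A prepared dissonance that resolves upward by step — a retardation. (The same figure resolving downward would be a suspension.)

Retardation.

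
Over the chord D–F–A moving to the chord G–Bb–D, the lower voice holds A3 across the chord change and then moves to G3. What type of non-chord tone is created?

The harmony at that moment is G minor triad (G, Bb, D); A3 is not a chord tone.
It is held over (the same pitch as the preceding A3) and left by step down to G3.
Held over from the previous chord and resolving down by step — a suspension.

A3 is a suspension.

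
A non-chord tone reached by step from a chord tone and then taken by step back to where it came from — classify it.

Approach: by step. Departure: by step in the opposite direction, back to the starting pitch.
Stepwise on both sides but reversing to return to the same chord tone — a neighbor tone. (Had it continued onward in the same direction it would be a passing tone instead.)

Neighbor tone.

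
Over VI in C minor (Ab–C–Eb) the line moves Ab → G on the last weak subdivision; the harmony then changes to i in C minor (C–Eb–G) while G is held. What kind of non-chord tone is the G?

The harmony at that moment is Ab major triad (Ab, C, Eb); G is not a chord tone.
It is approached by step down from Ab and then sustained as the same pitch into the next harmony.
Arriving early and becoming a chord tone when the harmony changes — an anticipation.

G is an anticipation.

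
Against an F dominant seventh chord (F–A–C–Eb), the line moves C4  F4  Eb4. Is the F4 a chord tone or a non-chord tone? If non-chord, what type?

Chord tone (the root of F dominant seventh chord).

F dominant seventh chord contains F, A, C, Eb; F is the root, so it is a chord tone.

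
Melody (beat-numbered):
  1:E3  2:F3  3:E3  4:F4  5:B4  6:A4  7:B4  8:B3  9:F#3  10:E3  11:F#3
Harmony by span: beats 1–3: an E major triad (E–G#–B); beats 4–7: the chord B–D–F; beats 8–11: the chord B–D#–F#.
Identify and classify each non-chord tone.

F3 (beat 2) — neighbor tone; A4 (beat 6) — neighbor tone; E3 (beat 10) — neighbor tone.

The harmony at that moment is E major triad (E, G#, B); F3 is not a chord tone.
It is approached by step up from E3 and left by step down to E3.
Step away and step back to the same note — a neighbor tone (upper neighbor).
The harmony at that moment is B diminished triad (B, D, F); A4 is not a chord tone.
It is approached by step down from B4 and left by step up to B4.
Step away and step back to the same note — a neighbor tone (lower neighbor).
The harmony at that moment is B major triad (B, D#, F#); E3 is not a chord tone.
It is approached by step down from F#3 and left by step up to F#3.
Step away and step back to the same note — a neighbor tone (lower neighbor).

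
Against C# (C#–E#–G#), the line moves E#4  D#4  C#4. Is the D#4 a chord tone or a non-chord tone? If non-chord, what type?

The harmony at that moment is C# major triad (C#, E#, G#); D#4 is not a chord tone.
It is approached by step down from E#4 and left by step down to C#4.
Step in, step out in the same direction — a passing tone.

Non-chord tone — a passing tone.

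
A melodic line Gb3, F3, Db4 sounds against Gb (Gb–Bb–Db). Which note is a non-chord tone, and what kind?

F3 is an escape tone.

The harmony at that moment is Gb major triad (Gb, Bb, Db); F3 is not a chord tone.
It is approached by step down from Gb3 and left by leap up to Db4.
Step in, leap out — an escape tone.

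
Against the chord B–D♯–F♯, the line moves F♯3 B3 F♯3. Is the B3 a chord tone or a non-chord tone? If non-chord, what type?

Chord tone (the root of B major triad).

B major triad contains B, D♯, F♯; B is the root, so it is a chord tone.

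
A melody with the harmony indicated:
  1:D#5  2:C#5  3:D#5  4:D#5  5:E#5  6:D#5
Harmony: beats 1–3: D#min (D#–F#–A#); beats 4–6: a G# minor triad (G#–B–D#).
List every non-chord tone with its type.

C#5 (beat 2) — neighbor tone; E#5 (beat 5) — neighbor tone.

The harmony at that moment is D# minor triad (D#, F#, A#); C#5 is not a chord tone.
It is approached by step down from D#5 and left by step up to D#5.
Step away and step back to the same note — a neighbor tone (lower neighbor).
The harmony at that moment is G# minor triad (G#, B, D#); E#5 is not a chord tone.
It is approached by step up from D#5 and left by step down to D#5.
Step away and step back to the same note — a neighbor tone (upper neighbor).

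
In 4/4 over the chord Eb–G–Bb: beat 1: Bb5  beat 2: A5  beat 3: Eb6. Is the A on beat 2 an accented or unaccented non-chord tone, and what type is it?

Unaccented escape tone.

The harmony at that moment is Eb major triad (Eb, G, Bb); A5 is not a chord tone.
It is approached by step down from Bb5 and left by leap up to Eb6.
Step in, leap out — an escape tone.
It falls on a weak beat, so it is unaccented.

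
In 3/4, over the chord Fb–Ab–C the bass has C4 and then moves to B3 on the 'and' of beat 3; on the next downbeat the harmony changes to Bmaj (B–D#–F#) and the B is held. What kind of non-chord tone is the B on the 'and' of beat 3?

The harmony at that moment is Fb augmented triad (Fb, Ab, C); B3 is not a chord tone.
It is approached by step down from C4 and then sustained as the same pitch into the next harmony.
Arriving early and becoming a chord tone when the harmony changes — an anticipation.

Anticipation.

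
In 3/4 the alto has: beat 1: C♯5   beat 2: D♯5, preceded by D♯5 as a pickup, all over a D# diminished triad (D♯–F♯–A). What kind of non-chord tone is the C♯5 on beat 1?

The harmony at that moment is D♯ diminished triad (D♯, F♯, A); C♯5 is not a chord tone.
It is approached by step down from D♯5 and left by step up to D♯5.
Step away and step back to the same note — a neighbor tone (lower neighbor).

Lower neighbor tone.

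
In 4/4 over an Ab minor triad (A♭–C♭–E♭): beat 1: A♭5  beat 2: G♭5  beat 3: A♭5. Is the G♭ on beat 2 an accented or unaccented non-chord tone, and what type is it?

Unaccented neighbor tone.

The harmony at that moment is A♭ minor triad (A♭, C♭, E♭); G♭5 is not a chord tone.
It is approached by step down from A♭5 and left by step up to A♭5.
Step away and step back to the same note — a neighbor tone (lower neighbor).
It falls on a weak beat, so it is unaccented.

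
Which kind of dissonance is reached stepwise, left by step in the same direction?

Approach: by step. Departure: by step, continuing in the same direction.
Stepwise on both sides with no change of direction means the note fills in the space between two different chord tones — a passing tone. (Had it turned back to its starting note it would be a neighbor tone instead.)

Passing tone.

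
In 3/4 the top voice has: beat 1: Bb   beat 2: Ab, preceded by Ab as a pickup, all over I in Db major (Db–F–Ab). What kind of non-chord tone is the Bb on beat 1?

Upper neighbor tone.

The harmony at that moment is Db major triad (Db, F, Ab); Bb is not a chord tone.
It is approached by step up from Ab and left by step down to Ab.
Step away and step back to the same note — a neighbor tone (upper neighbor).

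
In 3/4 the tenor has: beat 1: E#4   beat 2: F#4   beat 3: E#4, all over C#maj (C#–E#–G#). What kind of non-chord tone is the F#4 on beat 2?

The harmony at that moment is C# major triad (C#, E#, G#); F#4 is not a chord tone.
It is approached by step up from E#4 and left by step down to E#4.
Step away and step back to the same note — a neighbor tone (upper neighbor).

Upper neighbor tone.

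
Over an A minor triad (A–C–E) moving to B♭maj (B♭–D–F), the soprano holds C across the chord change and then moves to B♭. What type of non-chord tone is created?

The harmony at that moment is B♭ major triad (B♭, D, F); C is not a chord tone.
It is held over (the same pitch as the preceding C) and left by step down to B♭.
Held over from the previous chord and resolving down by step — a suspension.

C is a suspension.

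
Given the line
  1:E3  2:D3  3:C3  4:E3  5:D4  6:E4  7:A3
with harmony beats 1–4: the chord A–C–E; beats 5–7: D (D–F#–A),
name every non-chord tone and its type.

D3 (beat 2) — passing tone; E4 (beat 6) — escape tone.

The harmony at that moment is A minor triad (A, C, E); D3 is not a chord tone.
It is approached by step down from E3 and left by step down to C3.
Step in, step out in the same direction — a passing tone.
The harmony at that moment is D major triad (D, F#, A); E4 is not a chord tone.
It is approached by step up from D4 and left by leap down to A3.
Step in, leap out — an escape tone.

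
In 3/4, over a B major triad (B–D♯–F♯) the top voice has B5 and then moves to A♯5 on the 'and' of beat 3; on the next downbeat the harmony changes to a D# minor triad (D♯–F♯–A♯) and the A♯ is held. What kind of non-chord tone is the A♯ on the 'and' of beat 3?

Anticipation.

The harmony at that moment is B major triad (B, D♯, F♯); A♯5 is not a chord tone.
It is approached by step down from B5 and then sustained as the same pitch into the next harmony.
Arriving early and becoming a chord tone when the harmony changes — an anticipation.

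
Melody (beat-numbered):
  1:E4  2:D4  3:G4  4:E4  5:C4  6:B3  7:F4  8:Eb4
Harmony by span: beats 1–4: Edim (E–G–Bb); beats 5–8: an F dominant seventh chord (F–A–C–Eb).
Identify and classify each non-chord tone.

D4 (beat 2) — escape tone; B3 (beat 6) — escape tone.

The harmony at that moment is E diminished triad (E, G, Bb); D4 is not a chord tone.
It is approached by step down from E4 and left by leap up to G4.
Step in, leap out — an escape tone.
The harmony at that moment is F dominant seventh chord (F, A, C, Eb); B3 is not a chord tone.
It is approached by step down from C4 and left by leap up to F4.
Step in, leap out — an escape tone.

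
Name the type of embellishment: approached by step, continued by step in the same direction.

Passing tone.

Approach: by step. Departure: by step, continuing in the same direction.
Stepwise on both sides with no change of direction means the note fills in the space between two different chord tones — a passing tone. (Had it turned back to its starting note it would be a neighbor tone instead.)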